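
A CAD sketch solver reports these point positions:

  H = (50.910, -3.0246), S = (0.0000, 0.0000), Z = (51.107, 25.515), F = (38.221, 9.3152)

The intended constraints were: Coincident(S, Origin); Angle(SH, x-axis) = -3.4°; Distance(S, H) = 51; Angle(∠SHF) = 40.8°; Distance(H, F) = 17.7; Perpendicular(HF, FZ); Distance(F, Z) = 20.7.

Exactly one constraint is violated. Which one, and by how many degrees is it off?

Perpendicular(HF, FZ) — off by 5.70°.

S = (0.00, 0.00) ✓; SH at -3.400° ✓; |SH| = 51.00 ✓; ∠SHF = 40.80° ✓; |HF| = 17.70 ✓; ∠(HF, FZ) = 84.30° ✗; |FZ| = 20.70 ✓.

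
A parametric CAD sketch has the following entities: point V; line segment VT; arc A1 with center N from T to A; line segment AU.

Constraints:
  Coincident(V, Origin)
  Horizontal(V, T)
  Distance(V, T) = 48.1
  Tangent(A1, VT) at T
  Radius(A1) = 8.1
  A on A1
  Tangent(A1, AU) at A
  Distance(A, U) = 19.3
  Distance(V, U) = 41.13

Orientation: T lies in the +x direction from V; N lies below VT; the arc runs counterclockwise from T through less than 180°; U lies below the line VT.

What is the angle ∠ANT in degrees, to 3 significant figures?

69.8°

Checks: ∠(NT, TV) = 90.00° ✓; |NT| = 8.100 ✓; |NA| = 8.100 ✓; ∠(NA, AU) = 90.00° ✓; |AU| = 19.30 ✓; |VU| = 41.13 ✓.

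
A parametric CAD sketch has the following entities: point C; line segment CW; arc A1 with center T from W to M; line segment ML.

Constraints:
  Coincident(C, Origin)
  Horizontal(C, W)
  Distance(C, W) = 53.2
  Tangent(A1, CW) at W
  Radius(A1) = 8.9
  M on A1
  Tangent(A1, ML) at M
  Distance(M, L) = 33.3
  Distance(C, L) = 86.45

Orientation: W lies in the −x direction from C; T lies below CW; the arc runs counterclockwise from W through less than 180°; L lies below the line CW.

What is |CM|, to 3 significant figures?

60.0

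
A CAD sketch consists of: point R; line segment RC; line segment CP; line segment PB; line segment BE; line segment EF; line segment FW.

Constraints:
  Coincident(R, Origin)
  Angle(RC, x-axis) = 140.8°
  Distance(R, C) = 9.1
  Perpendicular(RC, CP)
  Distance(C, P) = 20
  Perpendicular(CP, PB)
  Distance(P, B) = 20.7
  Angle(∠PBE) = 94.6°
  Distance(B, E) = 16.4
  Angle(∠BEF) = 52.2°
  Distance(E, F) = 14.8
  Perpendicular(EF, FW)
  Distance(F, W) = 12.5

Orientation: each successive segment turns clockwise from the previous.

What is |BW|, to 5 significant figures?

4.7704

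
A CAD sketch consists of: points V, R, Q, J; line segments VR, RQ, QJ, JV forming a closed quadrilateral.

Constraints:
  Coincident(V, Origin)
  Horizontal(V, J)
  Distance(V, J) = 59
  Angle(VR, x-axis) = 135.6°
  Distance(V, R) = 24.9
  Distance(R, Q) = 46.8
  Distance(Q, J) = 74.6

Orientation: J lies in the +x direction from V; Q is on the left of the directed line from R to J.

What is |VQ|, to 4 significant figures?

56.37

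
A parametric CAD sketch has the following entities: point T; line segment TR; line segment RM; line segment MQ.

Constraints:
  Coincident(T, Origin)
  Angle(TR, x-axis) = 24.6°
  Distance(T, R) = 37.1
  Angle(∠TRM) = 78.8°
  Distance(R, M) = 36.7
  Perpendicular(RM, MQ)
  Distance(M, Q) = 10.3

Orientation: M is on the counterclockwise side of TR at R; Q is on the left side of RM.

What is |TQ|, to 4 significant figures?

39.38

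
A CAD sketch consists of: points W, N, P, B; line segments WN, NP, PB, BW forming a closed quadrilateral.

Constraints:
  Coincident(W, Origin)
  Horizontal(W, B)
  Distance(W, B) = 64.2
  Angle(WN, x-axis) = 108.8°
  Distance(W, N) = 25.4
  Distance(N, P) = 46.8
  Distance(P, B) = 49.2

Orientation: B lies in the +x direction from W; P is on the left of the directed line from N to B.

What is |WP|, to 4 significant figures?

53.76

Checks: |NP| = 46.80 ✓; |PB| = 49.20 ✓.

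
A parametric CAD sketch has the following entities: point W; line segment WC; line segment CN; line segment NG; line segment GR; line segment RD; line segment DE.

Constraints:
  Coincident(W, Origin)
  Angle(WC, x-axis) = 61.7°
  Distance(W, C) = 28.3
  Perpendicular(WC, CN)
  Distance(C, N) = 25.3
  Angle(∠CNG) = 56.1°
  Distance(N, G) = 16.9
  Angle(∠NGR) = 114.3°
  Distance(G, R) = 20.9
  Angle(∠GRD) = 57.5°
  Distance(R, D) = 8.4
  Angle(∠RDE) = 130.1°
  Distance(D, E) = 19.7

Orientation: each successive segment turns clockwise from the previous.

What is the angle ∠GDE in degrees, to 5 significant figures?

30.980°

W is at the origin; WC runs at 61.7° with length 28.3, so C = (13.417, 24.918). WC is perpendicular to CN, so CN runs at -28.300°; with |CN| = 25.3, N = (35.693, 12.923). ∠CNG = 56.1° gives NG at -152.20° from the x-axis; with |NG| = 16.9, G = (20.743, 5.0411). ∠NGR = 114.3° gives GR at 142.10° from the x-axis; with |GR| = 20.9, R = (4.2515, 17.880). ∠GRD = 57.5° gives RD at 19.600° from the x-axis; with |RD| = 8.4, D = (12.165, 20.697). ∠RDE = 130.1° gives DE at -30.300° from the x-axis; with |DE| = 19.7, E = (29.174, 10.758). Then cos ∠GDE = DG·DE / (|DG||DE|), giving 30.980°.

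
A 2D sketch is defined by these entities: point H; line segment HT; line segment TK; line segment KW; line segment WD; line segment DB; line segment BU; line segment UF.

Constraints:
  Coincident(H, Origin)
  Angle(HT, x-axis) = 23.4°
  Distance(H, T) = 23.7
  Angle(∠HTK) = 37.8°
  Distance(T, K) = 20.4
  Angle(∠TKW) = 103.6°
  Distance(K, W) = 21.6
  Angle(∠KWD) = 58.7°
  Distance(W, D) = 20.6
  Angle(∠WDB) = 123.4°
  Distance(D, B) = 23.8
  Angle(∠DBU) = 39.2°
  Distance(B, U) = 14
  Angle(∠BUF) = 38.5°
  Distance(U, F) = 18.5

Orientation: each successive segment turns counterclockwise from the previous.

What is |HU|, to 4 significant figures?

16.63

H is at the origin; HT runs at 23.4° with length 23.7, so T = (21.75, 9.412). ∠HTK = 37.8° gives TK at 165.6° from the x-axis; with |TK| = 20.4, K = (1.992, 14.49). ∠TKW = 103.6° gives KW at -118.0° from the x-axis; with |KW| = 21.6, W = (-8.149, -4.586). ∠KWD = 58.7° gives WD at 3.300° from the x-axis; with |WD| = 20.6, D = (12.42, -3.400). ∠WDB = 123.4° gives DB at 59.90° from the x-axis; with |DB| = 23.8, B = (24.35, 17.19). ∠DBU = 39.2° gives BU at -159.3° from the x-axis; with |BU| = 14.0, U = (11.26, 12.24). Then |HU| = |U − H| = 16.63.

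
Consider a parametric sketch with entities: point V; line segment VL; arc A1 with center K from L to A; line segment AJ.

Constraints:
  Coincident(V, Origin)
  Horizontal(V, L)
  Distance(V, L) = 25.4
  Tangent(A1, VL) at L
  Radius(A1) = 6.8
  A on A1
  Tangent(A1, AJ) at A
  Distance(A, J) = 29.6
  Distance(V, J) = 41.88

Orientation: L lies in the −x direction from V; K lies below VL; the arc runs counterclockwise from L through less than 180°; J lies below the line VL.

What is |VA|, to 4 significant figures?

33.04

Checks: ∠(KL, LV) = 90.00° ✓; |KL| = 6.800 ✓; |KA| = 6.800 ✓; ∠(KA, AJ) = 90.00° ✓; |AJ| = 29.60 ✓; |VJ| = 41.88 ✓.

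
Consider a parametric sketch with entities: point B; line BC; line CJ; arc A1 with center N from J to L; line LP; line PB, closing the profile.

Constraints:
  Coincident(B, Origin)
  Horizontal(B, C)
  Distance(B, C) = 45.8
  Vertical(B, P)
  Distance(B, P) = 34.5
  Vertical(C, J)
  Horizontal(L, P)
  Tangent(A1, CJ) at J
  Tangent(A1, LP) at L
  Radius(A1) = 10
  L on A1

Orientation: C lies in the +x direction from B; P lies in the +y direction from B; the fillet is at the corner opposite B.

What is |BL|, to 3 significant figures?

49.7

The virtual corner opposite B is at (45.8, 34.5). The tangent condition forces NJ to be normal to CJ and tangency of A1 to LP means the radius NL is perpendicular to LP, with radius 10.0, so the center N sits 10.0 in from both sides at N = (35.8, 24.5). That places the tangent points at J = (45.8, 24.5) on CJ and L = (35.8, 34.5) on LP. Then |BL| = |L − B| = 49.7.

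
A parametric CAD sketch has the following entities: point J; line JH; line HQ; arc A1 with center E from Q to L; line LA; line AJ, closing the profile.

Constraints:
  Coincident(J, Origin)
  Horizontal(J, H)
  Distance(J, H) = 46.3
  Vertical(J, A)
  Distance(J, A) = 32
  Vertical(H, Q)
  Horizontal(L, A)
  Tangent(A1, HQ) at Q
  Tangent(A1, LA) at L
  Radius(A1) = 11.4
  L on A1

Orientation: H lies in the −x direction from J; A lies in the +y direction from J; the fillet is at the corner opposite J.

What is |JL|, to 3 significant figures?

47.3

J is at the origin; J and H share the same y with |JH| = 46.3 and H on the −x side, so H = (-46.3, 0.00). J and A share the same x with |JA| = 32.0 and A on the +y side, so A = (0.00, 32.0). The virtual corner opposite J is at (-46.3, 32.0). The tangent condition forces EQ to be normal to HQ and the tangent condition forces EL to be normal to LA, with radius 11.4, so the center E sits 11.4 in from both sides at E = (-34.9, 20.6). That places the tangent points at Q = (-46.3, 20.6) on HQ and L = (-34.9, 32.0) on LA. Then |JL| = |L − J| = 47.3.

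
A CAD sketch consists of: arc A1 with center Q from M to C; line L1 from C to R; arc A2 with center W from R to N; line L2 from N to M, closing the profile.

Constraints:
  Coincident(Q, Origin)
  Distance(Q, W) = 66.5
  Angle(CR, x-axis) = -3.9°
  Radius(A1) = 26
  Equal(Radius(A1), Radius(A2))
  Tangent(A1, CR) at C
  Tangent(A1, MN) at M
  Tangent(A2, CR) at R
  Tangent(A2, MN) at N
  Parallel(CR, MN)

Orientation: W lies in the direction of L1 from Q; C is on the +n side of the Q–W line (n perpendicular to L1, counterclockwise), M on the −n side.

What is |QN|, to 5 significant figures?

71.402

The slot axis is L1's direction at -3.9°, so u = (cos -3.9°, sin -3.9°) = (0.99768, -0.068015) and n = (−sin -3.9°, cos -3.9°) = (0.068015, 0.99768). Q is at the origin and W lies 66.5 along u from Q, so W = 66.5·u = (66.346, -4.5230). Tangency of A1 to both parallel lines with radius 26.0 puts C and M at Q ± 26.0·n: C = (1.7684, 25.940), M = (-1.7684, -25.940). Equal radii place R and N the same way about W: R = W + 26.0·n = (68.114, 21.417), N = W − 26.0·n = (64.578, -30.463). Then |QN| = |N − Q| = 71.402.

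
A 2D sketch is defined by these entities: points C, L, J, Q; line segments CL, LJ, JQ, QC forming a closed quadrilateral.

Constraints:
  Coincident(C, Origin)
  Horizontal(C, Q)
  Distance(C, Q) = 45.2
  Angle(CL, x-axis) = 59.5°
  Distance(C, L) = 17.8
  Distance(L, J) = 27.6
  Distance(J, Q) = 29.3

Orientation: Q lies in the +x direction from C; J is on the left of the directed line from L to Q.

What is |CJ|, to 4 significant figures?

43.48

Checks: |LJ| = 27.60 ✓; |JQ| = 29.30 ✓.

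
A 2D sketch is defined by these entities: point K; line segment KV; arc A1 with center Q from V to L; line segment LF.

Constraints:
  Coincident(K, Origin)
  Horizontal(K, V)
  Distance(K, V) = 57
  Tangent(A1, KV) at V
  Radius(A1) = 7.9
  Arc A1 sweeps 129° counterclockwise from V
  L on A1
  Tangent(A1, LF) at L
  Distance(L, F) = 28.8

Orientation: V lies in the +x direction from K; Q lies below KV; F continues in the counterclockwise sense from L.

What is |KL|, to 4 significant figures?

52.46

K is at the origin; K and V share the same y with |KV| = 57.0 and V on the +x side, so V = (57.00, 0.000). Tangency of A1 to KV means the radius QV is perpendicular to KV, so Q = V + (0, -7.9) = (57.00, -7.900). On A1, V sits at bearing 90° from Q; a 129° counterclockwise sweep puts L at bearing 219°, so L = Q + 7.9·(cos 219°, sin 219°) = (50.86, -12.87). Then |KL| = |L − K| = 52.46.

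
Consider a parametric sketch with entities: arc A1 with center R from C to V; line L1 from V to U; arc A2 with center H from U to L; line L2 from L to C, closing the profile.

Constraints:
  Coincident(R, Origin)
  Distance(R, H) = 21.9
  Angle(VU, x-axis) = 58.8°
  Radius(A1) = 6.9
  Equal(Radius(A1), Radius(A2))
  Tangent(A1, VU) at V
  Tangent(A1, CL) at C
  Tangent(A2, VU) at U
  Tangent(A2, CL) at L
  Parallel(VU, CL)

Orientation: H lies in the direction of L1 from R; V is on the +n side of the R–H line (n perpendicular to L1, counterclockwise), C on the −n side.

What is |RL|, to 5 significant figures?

22.961

The slot axis is L1's direction at 58.8°, so u = (cos 58.8°, sin 58.8°) = (0.51803, 0.85536) and n = (−sin 58.8°, cos 58.8°) = (-0.85536, 0.51803). R is at the origin and H lies 21.9 along u from R, so H = 21.9·u = (11.345, 18.732). Tangency of A1 to both parallel lines with radius 6.9 puts V and C at R ± 6.9·n: V = (-5.9020, 3.5744), C = (5.9020, -3.5744). Equal radii place U and L the same way about H: U = H + 6.9·n = (5.4428, 22.307), L = H − 6.9·n = (17.247, 15.158). Then |RL| = |L − R| = 22.961.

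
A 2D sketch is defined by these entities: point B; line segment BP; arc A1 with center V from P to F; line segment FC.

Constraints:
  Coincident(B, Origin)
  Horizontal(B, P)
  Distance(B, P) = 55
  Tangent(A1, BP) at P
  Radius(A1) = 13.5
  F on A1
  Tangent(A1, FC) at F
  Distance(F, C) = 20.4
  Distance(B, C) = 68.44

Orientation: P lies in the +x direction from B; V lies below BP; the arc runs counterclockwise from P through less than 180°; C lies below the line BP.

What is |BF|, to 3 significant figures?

49.5

B is at the origin; BP is horizontal with |BP| = 55.0 and P on the +x side, so P = (55.0, 0.00). The tangent condition forces VP to be normal to BP, so V = P + (0, -13.5) = (55.0, -13.5). Since VF ⟂ FC (tangency), |VC| = √(13.5² + 20.4²) = 24.5 regardless of where F sits on A1. So C lies on both circle(B, 68.44) and circle(V, 24.5); the below-BP intersection is C = (57.0, -37.9). F is the foot of the tangent from C: F = (44.4, -21.8).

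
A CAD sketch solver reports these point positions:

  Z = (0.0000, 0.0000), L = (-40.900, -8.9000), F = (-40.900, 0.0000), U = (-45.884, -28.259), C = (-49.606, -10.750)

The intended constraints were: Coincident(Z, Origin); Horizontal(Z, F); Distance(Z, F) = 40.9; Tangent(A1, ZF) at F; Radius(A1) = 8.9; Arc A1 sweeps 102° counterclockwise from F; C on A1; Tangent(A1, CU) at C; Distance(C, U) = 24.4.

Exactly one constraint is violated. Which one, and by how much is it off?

Distance(C, U) = 24.4 — off by 6.50.

Z = (0.00, 0.00) ✓; Z.y = 0.00, F.y = 0.00 ✓; |ZF| = 40.90 ✓; ∠(LF, FZ) = 90.00° ✓; |LF| = 8.900 ✓; bearing(L→C) − bearing(L→F) = 102.0° ✓; |LC| = 8.900 ✓; ∠(LC, CU) = 90.00° ✓; |CU| = 17.90 ✗.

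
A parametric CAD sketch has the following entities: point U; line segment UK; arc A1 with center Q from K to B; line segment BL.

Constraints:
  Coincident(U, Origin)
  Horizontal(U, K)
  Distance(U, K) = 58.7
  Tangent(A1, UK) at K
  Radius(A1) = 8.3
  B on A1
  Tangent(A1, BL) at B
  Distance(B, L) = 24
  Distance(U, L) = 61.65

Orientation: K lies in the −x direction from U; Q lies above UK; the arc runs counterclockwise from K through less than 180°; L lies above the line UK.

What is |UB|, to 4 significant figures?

51.20

U is at the origin; UK is horizontal with |UK| = 58.7 and K on the −x side, so K = (-58.70, 0.000). A1 meets UK tangentially, so QK is at right angles to UK, so Q = K + (0, 8.3) = (-58.70, 8.300). Since QB ⟂ BL (tangency), |QL| = √(8.3² + 24.0²) = 25.39 regardless of where B sits on A1. So L lies on both circle(U, 61.65) and circle(Q, 25.39); the above-UK intersection is L = (-52.17, 32.84). B is the foot of the tangent from L: B = (-50.42, 8.906).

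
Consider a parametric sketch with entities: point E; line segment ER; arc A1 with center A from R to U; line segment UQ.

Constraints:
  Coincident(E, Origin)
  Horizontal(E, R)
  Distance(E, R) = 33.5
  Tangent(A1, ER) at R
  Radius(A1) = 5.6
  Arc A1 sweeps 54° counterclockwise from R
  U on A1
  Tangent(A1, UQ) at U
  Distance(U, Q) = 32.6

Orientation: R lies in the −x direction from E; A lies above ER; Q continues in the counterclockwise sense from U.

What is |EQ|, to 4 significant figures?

30.31

On A1, R sits at bearing -90° from A; a 54° counterclockwise sweep puts U at bearing -36°, so U = A + 5.6·(cos -36°, sin -36°) = (-28.97, 2.308). A1 meets UQ tangentially, so AU is at right angles to UQ, so UQ runs along (−sin -36°, cos -36°); with |UQ| = 32.6, Q = (-9.808, 28.68). Then |EQ| = |Q − E| = 30.31.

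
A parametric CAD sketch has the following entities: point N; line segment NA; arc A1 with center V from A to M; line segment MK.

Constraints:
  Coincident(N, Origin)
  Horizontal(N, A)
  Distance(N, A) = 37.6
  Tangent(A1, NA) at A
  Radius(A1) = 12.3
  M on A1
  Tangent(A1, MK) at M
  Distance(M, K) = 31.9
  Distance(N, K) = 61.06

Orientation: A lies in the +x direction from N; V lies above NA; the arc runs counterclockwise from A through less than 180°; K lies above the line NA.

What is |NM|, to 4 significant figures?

51.86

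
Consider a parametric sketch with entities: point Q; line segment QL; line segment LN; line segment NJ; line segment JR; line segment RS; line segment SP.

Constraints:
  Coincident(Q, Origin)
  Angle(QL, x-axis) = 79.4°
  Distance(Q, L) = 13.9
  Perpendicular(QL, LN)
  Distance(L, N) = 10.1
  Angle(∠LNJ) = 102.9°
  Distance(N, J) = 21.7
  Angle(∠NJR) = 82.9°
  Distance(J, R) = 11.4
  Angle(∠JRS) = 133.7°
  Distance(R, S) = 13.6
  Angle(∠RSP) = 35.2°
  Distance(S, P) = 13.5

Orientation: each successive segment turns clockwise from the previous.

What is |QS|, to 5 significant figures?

6.7522

∠NJR = 82.9° gives JR at 175.20° from the x-axis; with |JR| = 11.4, R = (1.9954, -8.9237). ∠JRS = 133.7° gives RS at 128.90° from the x-axis; with |RS| = 13.6, S = (-6.5449, 1.6604). Then |QS| = |S − Q| = 6.7522.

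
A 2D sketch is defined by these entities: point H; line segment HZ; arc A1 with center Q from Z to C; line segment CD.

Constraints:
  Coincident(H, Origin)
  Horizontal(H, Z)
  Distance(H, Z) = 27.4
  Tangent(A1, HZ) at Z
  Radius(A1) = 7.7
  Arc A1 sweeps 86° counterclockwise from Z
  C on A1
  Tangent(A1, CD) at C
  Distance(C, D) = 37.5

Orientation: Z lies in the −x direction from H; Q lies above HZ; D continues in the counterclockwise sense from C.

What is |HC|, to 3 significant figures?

21.0

H is at the origin; HZ is horizontal with |HZ| = 27.4 and Z on the −x side, so Z = (-27.4, 0.00). Tangency of A1 to HZ means the radius QZ is perpendicular to HZ, so Q = Z + (0, 7.7) = (-27.4, 7.70). On A1, Z sits at bearing -90° from Q; an 86° counterclockwise sweep puts C at bearing -4°, so C = Q + 7.7·(cos -4°, sin -4°) = (-19.7, 7.16). Then |HC| = |C − H| = 21.0.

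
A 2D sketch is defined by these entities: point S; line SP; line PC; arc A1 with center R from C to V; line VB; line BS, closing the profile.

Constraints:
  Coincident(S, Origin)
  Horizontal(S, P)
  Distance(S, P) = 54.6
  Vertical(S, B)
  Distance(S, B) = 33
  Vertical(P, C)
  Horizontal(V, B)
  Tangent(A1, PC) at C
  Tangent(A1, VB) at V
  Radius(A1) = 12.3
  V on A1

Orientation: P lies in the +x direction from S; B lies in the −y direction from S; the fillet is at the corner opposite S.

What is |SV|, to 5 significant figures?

53.650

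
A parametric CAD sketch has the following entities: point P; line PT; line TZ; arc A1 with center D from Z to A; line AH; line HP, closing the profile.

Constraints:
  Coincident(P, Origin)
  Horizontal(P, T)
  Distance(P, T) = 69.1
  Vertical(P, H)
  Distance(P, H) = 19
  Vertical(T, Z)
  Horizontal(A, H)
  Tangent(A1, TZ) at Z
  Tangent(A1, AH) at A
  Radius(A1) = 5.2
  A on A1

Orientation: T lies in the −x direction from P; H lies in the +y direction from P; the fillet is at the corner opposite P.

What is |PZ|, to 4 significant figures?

70.46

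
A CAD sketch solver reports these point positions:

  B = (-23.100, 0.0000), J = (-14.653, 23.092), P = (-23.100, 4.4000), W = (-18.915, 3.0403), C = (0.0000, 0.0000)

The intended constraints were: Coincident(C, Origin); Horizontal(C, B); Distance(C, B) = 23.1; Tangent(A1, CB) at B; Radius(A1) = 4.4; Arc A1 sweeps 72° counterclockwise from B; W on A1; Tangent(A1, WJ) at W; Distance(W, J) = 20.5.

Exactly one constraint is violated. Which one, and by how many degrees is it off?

Tangent(A1, WJ) at W — off by 6.00°.

C = (0.00, 0.00) ✓; C.y = 0.00, B.y = 0.00 ✓; |CB| = 23.10 ✓; ∠(PB, BC) = 90.00° ✓; |PB| = 4.400 ✓; bearing(P→W) − bearing(P→B) = 72.00° ✓; |PW| = 4.400 ✓; ∠(PW, WJ) = 84.00° ✗; |WJ| = 20.50 ✓.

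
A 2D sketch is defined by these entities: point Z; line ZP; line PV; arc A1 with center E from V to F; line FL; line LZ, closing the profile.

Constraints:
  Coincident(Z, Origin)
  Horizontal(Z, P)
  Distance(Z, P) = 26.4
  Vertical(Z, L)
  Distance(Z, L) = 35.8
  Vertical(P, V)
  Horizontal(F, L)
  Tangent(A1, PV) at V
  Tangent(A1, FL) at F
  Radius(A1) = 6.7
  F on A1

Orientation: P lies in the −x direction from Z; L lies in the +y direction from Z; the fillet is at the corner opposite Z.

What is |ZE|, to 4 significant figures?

35.14

ZL is vertical with |ZL| = 35.8 and L on the +y side, so L = (0.000, 35.80). The virtual corner opposite Z is at (-26.40, 35.80). Since A1 is tangent to PV there, EV ⟂ PV and A1 meets FL tangentially, so EF is at right angles to FL, with radius 6.7, so the center E sits 6.7 in from both sides at E = (-19.70, 29.10). Then |ZE| = |E − Z| = 35.14.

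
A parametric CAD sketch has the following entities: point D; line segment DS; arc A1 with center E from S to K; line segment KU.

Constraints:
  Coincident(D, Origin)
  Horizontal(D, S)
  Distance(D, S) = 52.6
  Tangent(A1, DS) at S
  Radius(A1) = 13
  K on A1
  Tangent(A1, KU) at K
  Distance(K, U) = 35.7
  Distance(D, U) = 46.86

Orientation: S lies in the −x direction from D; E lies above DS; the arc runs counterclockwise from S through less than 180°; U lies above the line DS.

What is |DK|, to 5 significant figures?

41.556

Checks: |EK| = 13.00 ✓; ∠(EK, KU) = 90.00° ✓; |KU| = 35.70 ✓; |DU| = 46.86 ✓.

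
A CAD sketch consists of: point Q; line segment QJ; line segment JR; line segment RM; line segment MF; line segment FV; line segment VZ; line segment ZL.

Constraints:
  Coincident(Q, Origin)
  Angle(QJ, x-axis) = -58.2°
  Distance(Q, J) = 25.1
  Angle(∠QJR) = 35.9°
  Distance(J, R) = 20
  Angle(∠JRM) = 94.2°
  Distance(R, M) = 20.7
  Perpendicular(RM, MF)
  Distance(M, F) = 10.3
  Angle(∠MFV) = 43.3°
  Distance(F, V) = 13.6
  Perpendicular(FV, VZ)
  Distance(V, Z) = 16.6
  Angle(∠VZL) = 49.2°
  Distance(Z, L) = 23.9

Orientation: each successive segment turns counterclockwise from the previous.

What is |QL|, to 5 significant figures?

15.604

Q is at the origin; QJ runs at -58.2° with length 25.1, so J = (13.227, -21.332). ∠QJR = 35.9° gives JR at 85.900° from the x-axis; with |JR| = 20.0, R = (14.657, -1.3835). ∠JRM = 94.2° gives RM at 171.70° from the x-axis; with |RM| = 20.7, M = (-5.8266, 1.6047). RM is perpendicular to MF, so MF runs at -98.300°; with |MF| = 10.3, F = (-7.3135, -8.5874). ∠MFV = 43.3° gives FV at 38.400° from the x-axis; with |FV| = 13.6, V = (3.3447, -0.13982). FV is perpendicular to VZ, so VZ runs at 128.40°; with |VZ| = 16.6, Z = (-6.9663, 12.869). ∠VZL = 49.2° gives ZL at -100.80° from the x-axis; with |ZL| = 23.9, L = (-11.445, -10.607). Then |QL| = |L − Q| = 15.604.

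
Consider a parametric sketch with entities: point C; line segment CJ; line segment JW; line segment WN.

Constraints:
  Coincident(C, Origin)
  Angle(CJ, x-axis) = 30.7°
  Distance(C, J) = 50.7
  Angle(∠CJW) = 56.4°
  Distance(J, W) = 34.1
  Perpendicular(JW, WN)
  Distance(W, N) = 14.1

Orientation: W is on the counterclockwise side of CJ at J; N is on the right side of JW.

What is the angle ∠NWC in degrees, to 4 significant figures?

171.9°

∠CJW = 56.4°, so JW runs at 30.7° + (180° − 56.4°) = 154.3° from the x-axis; with |JW| = 34.1, W = J + 34.1·(cos 154.3°, sin 154.3°) = (12.87, 40.67). JW is perpendicular to WN; with |WN| = 14.1 on the right of JW, N = W + 14.1·(0.4337, 0.9011) = (18.98, 53.38). Then cos ∠NWC = WN·WC / (|WN||WC|), giving 171.9°.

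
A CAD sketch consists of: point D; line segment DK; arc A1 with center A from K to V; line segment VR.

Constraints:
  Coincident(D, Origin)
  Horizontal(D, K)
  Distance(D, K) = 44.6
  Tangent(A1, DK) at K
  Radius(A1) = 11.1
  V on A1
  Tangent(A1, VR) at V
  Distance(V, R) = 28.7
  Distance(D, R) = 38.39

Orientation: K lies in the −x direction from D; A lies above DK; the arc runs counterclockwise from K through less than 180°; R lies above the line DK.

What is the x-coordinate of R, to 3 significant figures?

-21.7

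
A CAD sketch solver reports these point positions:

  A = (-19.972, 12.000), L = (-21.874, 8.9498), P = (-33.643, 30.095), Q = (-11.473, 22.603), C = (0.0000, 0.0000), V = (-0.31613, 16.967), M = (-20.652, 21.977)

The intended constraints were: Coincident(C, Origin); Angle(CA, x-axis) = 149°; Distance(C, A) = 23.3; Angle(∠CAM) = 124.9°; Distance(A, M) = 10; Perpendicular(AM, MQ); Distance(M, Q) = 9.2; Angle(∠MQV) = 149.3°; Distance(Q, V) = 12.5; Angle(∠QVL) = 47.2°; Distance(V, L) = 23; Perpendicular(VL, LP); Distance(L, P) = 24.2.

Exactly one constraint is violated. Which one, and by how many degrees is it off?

Perpendicular(VL, LP) — off by 8.70°.

C = (0.00, 0.00) ✓; CA at 149.0° ✓; |CA| = 23.30 ✓; ∠CAM = 124.9° ✓; |AM| = 10.00 ✓; ∠(AM, MQ) = 90.00° ✓; |MQ| = 9.200 ✓; ∠MQV = 149.3° ✓; |QV| = 12.50 ✓; ∠QVL = 47.20° ✓; |VL| = 23.00 ✓; ∠(VL, LP) = 81.30° ✗; |LP| = 24.20 ✓.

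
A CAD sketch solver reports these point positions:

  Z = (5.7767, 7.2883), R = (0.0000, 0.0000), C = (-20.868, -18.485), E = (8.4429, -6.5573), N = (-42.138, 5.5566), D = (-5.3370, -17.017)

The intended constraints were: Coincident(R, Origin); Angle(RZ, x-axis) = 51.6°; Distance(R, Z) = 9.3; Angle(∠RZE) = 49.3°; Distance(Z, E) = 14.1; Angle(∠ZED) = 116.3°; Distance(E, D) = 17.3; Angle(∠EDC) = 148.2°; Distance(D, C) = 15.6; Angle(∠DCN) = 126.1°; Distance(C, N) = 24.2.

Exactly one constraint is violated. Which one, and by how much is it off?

Distance(C, N) = 24.2 — off by 7.90.

R = (0.00, 0.00) ✓; RZ at 51.60° ✓; |RZ| = 9.300 ✓; ∠RZE = 49.30° ✓; |ZE| = 14.10 ✓; ∠ZED = 116.3° ✓; |ED| = 17.30 ✓; ∠EDC = 148.2° ✓; |DC| = 15.60 ✓; ∠DCN = 126.1° ✓; |CN| = 32.10 ✗.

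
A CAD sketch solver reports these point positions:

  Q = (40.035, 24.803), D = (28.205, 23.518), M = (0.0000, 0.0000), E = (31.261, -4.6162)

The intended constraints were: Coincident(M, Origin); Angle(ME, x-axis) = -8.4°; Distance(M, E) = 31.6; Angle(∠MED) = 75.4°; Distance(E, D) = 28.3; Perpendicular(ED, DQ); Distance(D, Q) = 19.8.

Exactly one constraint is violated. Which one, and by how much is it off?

Distance(D, Q) = 19.8 — off by 7.90.

M = (0.00, 0.00) ✓; ME at -8.400° ✓; |ME| = 31.60 ✓; ∠MED = 75.40° ✓; |ED| = 28.30 ✓; ∠(ED, DQ) = 90.00° ✓; |DQ| = 11.90 ✗.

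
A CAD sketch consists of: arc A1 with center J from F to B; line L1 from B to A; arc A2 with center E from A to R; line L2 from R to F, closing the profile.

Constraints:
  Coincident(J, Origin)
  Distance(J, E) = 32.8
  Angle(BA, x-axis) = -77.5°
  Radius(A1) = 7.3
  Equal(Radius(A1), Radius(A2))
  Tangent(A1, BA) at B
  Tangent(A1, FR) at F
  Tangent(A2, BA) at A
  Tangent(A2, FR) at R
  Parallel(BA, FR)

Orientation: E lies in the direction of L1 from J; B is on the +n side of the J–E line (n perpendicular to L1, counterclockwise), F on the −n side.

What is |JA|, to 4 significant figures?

33.60

The slot axis is L1's direction at -77.5°, so u = (cos -77.5°, sin -77.5°) = (0.2164, -0.9763) and n = (−sin -77.5°, cos -77.5°) = (0.9763, 0.2164). J is at the origin and E lies 32.8 along u from J, so E = 32.8·u = (7.099, -32.02). Tangency of A1 to both parallel lines with radius 7.3 puts B and F at J ± 7.3·n: B = (7.127, 1.580), F = (-7.127, -1.580). Equal radii place A and R the same way about E: A = E + 7.3·n = (14.23, -30.44), R = E − 7.3·n = (-0.02774, -33.60). Then |JA| = |A − J| = 33.60.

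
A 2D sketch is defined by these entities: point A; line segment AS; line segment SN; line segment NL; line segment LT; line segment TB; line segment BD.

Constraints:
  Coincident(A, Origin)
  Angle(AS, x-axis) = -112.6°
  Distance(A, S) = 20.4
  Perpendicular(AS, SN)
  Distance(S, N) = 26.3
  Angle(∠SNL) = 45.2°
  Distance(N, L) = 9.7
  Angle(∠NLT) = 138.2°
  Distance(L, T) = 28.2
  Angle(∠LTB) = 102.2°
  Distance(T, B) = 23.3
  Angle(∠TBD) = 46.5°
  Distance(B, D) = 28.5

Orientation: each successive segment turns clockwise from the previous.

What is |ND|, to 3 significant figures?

16.1

A is at the origin; AS runs at -112.6° with length 20.4, so S = (-7.84, -18.8). The perpendicularity gives SN at right angles to AS, so SN runs at 157°; with |SN| = 26.3, N = (-32.1, -8.73). ∠SNL = 45.2° gives NL at 22.6° from the x-axis; with |NL| = 9.7, L = (-23.2, -5.00). ∠NLT = 138.2° gives LT at -19.2° from the x-axis; with |LT| = 28.2, T = (3.47, -14.3). ∠LTB = 102.2° gives TB at -97.0° from the x-axis; with |TB| = 23.3, B = (0.627, -37.4). ∠TBD = 46.5° gives BD at 129° from the x-axis; with |BD| = 28.5, D = (-17.5, -15.4). Then |ND| = |D − N| = 16.1.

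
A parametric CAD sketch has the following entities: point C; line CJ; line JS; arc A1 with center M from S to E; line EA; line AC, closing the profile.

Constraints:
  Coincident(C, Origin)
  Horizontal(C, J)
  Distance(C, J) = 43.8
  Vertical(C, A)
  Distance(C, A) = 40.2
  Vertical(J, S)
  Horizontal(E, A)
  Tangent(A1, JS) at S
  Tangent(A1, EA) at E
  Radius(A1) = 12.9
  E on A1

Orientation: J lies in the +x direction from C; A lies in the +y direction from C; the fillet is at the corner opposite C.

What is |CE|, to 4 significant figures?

50.70

C is at the origin; C and J share the same y with |CJ| = 43.8 and J on the +x side, so J = (43.80, 0.000). C and A share the same x with |CA| = 40.2 and A on the +y side, so A = (0.000, 40.20). The virtual corner opposite C is at (43.80, 40.20). A1 meets JS tangentially, so MS is at right angles to JS and A1 meets EA tangentially, so ME is at right angles to EA, with radius 12.9, so the center M sits 12.9 in from both sides at M = (30.90, 27.30). That places the tangent points at S = (43.80, 27.30) on JS and E = (30.90, 40.20) on EA. Then |CE| = |E − C| = 50.70.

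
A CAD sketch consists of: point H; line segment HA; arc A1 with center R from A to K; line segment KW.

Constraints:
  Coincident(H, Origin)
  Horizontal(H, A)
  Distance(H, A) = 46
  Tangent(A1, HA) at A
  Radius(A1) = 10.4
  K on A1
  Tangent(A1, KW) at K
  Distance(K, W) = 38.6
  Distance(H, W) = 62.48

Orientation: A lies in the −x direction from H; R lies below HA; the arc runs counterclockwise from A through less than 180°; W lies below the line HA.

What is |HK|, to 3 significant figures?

57.3

H is at the origin; H and A share the same y with |HA| = 46.0 and A on the −x side, so A = (-46.0, 0.00). Since A1 is tangent to HA there, RA ⟂ HA, so R = A + (0, -10.4) = (-46.0, -10.4). Since RK ⟂ KW (tangency), |RW| = √(10.4² + 38.6²) = 40.0 regardless of where K sits on A1. So W lies on both circle(H, 62.48) and circle(R, 40.0); the below-HA intersection is W = (-38.0, -49.6). K is the foot of the tangent from W: K = (-55.3, -15.1).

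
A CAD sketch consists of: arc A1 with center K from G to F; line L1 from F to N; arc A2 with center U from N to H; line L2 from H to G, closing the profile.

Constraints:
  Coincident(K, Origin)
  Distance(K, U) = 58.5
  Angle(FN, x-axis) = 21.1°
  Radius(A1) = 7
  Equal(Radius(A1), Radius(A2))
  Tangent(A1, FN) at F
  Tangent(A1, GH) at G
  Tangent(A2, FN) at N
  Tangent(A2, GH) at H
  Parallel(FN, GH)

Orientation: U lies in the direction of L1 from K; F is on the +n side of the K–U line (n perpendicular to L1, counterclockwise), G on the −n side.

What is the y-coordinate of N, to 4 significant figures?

27.59

The slot axis is L1's direction at 21.1°, so u = (cos 21.1°, sin 21.1°) = (0.9330, 0.3600) and n = (−sin 21.1°, cos 21.1°) = (-0.3600, 0.9330). K is at the origin and U lies 58.5 along u from K, so U = 58.5·u = (54.58, 21.06). Tangency of A1 to both parallel lines with radius 7.0 puts F and G at K ± 7.0·n: F = (-2.520, 6.531), G = (2.520, -6.531). Equal radii place N and H the same way about U: N = U + 7.0·n = (52.06, 27.59), H = U − 7.0·n = (57.10, 14.53). So N.y = 27.59.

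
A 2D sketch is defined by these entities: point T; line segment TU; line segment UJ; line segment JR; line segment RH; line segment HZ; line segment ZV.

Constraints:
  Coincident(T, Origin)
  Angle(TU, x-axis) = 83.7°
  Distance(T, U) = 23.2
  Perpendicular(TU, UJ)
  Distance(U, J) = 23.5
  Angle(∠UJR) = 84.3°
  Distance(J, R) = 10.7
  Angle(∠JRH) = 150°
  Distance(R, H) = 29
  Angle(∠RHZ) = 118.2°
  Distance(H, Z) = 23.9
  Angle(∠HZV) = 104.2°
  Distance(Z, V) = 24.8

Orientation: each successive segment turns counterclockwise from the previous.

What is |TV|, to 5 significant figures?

26.922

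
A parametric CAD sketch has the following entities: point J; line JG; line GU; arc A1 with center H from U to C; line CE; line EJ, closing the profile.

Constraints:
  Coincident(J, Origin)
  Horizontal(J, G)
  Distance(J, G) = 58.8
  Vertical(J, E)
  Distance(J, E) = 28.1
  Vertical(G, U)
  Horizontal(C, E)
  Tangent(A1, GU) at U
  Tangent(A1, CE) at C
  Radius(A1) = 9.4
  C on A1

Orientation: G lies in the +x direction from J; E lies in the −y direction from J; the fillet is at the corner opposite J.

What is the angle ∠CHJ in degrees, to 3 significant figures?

111°

J is at the origin; J and G share the same y with |JG| = 58.8 and G on the +x side, so G = (58.8, 0.00). J and E share the same x with |JE| = 28.1 and E on the −y side, so E = (0.00, -28.1). The virtual corner opposite J is at (58.8, -28.1). Since A1 is tangent to GU there, HU ⟂ GU and since A1 is tangent to CE there, HC ⟂ CE, with radius 9.4, so the center H sits 9.4 in from both sides at H = (49.4, -18.7). That places the tangent points at U = (58.8, -18.7) on GU and C = (49.4, -28.1) on CE. Then cos ∠CHJ = HC·HJ / (|HC||HJ|), giving 111°.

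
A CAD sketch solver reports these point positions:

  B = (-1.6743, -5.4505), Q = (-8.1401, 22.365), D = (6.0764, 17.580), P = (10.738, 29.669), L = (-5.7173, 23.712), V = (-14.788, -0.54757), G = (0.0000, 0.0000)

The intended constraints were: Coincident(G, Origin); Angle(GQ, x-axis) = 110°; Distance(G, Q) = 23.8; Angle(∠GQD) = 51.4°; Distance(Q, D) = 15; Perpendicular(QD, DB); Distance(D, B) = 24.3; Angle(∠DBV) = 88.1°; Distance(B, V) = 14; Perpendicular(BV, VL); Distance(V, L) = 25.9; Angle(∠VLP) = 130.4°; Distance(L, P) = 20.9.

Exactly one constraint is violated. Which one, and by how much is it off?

Distance(L, P) = 20.9 — off by 3.40.

G = (0.00, 0.00) ✓; GQ at 110.0° ✓; |GQ| = 23.80 ✓; ∠GQD = 51.40° ✓; |QD| = 15.00 ✓; ∠(QD, DB) = 90.00° ✓; |DB| = 24.30 ✓; ∠DBV = 88.10° ✓; |BV| = 14.00 ✓; ∠(BV, VL) = 90.00° ✓; |VL| = 25.90 ✓; ∠VLP = 130.4° ✓; |LP| = 17.50 ✗.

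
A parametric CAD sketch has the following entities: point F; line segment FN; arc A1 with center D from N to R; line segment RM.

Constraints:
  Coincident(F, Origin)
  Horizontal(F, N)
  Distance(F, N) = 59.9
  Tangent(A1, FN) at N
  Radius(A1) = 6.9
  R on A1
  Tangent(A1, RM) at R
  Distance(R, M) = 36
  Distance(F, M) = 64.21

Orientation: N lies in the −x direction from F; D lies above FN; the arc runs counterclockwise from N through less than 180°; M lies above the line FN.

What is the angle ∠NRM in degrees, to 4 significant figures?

138.4°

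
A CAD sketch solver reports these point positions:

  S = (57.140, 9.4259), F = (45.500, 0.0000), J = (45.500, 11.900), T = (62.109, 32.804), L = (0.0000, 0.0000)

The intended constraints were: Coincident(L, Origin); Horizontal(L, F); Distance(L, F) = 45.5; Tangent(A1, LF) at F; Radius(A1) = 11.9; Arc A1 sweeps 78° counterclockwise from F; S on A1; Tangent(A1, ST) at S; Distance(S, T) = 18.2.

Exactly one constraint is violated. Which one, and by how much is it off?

Distance(S, T) = 18.2 — off by 5.70.

L = (0.00, 0.00) ✓; L.y = 0.00, F.y = 0.00 ✓; |LF| = 45.50 ✓; ∠(JF, FL) = 90.00° ✓; |JF| = 11.90 ✓; bearing(J→S) − bearing(J→F) = 78.00° ✓; |JS| = 11.90 ✓; ∠(JS, ST) = 90.00° ✓; |ST| = 23.90 ✗.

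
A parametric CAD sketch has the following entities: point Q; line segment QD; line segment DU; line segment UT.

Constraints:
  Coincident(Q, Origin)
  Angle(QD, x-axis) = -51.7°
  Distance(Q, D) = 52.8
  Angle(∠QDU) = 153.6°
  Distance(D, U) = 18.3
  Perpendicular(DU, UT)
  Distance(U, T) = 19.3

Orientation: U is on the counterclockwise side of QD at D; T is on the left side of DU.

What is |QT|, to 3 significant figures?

65.7

Q is at the origin; QD runs at -51.7° with length 52.8, so D = 52.8·(cos -51.7°, sin -51.7°) = (32.7, -41.4). ∠QDU = 153.6°, so DU runs at -51.7° + (180° − 153.6°) = -25.3° from the x-axis; with |DU| = 18.3, U = D + 18.3·(cos -25.3°, sin -25.3°) = (49.3, -49.3). DU ⟂ UT; with |UT| = 19.3 on the left of DU, T = U + 19.3·(0.427, 0.904) = (57.5, -31.8). Then |QT| = |T − Q| = 65.7.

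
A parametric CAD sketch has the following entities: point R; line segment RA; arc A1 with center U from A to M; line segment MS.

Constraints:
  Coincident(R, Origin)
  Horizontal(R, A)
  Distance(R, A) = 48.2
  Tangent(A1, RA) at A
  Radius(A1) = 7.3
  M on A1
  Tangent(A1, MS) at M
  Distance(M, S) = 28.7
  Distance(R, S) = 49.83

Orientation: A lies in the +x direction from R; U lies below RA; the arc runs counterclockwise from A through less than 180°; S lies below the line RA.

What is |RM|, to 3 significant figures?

41.5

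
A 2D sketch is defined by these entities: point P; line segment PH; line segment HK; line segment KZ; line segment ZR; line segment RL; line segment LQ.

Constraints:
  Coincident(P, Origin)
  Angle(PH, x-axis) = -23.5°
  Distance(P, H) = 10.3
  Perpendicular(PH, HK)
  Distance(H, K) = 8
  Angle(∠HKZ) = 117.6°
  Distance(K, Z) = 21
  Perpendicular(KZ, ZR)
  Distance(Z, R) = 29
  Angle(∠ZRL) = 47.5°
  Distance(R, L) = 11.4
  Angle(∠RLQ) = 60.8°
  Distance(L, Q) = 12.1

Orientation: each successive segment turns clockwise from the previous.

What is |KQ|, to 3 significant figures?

29.8

P is at the origin; PH runs at -23.5° with length 10.3, so H = (9.45, -4.11). The perpendicularity gives HK at right angles to PH, so HK runs at -114°; with |HK| = 8.0, K = (6.26, -11.4). ∠HKZ = 117.6° gives KZ at -176° from the x-axis; with |KZ| = 21.0, Z = (-14.7, -12.9). KZ ⟂ ZR, so ZR runs at 94.1°; with |ZR| = 29.0, R = (-16.8, 16.0). ∠ZRL = 47.5° gives RL at -38.4° from the x-axis; with |RL| = 11.4, L = (-7.83, 8.90). ∠RLQ = 60.8° gives LQ at -158° from the x-axis; with |LQ| = 12.1, Q = (-19.0, 4.29). Then |KQ| = |Q − K| = 29.8.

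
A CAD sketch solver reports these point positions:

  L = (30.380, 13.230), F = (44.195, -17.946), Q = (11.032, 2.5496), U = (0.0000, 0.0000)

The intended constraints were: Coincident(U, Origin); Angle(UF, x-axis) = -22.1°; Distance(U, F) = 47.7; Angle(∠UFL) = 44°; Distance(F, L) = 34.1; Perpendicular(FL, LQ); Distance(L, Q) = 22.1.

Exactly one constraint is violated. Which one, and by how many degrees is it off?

Perpendicular(FL, LQ) — off by 5.00°.

U = (0.00, 0.00) ✓; UF at -22.10° ✓; |UF| = 47.70 ✓; ∠UFL = 44.00° ✓; |FL| = 34.10 ✓; ∠(FL, LQ) = 95.00° ✗; |LQ| = 22.10 ✓.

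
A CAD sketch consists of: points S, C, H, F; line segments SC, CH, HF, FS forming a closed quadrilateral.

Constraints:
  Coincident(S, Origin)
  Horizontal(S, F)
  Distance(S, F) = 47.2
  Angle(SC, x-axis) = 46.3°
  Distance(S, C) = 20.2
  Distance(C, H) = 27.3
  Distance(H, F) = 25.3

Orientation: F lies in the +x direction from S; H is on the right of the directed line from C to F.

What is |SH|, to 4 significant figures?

26.51

S is at the origin; SF is horizontal with |SF| = 47.2 and F in +x, so F = (47.2, 0). SC runs at 46.3° with |SC| = 20.2, so C = (13.96, 14.60). H is determined by |CH| = 27.3 and |HF| = 25.3 together: it lies at the intersection of circle(C, 27.3) and circle(F, 25.3). With |CF| = 36.31, the foot of the radical line on CF is 19.60 from C and the perpendicular offset is √(27.3² − 19.60²) = 19.00. Taking the right-of-CF solution: H = (24.26, -10.68).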